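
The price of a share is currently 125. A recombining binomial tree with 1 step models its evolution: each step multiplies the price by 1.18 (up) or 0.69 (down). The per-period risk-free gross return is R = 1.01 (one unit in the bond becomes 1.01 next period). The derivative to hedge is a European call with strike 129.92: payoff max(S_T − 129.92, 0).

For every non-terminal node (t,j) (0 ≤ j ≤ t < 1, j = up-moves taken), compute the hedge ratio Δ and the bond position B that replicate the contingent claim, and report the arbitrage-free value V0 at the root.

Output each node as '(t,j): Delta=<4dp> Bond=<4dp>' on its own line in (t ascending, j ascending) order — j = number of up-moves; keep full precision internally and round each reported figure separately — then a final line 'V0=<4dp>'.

Since d<R<u, set p* = (R−d)/(u−d) = 0.6531; price each node as the discounted p*-expectation of its children.
Terminal payoffs: V(1,0)=0.0000, V(1,1)=17.5800
(0,0): S=125.0000. Δ = (V_up−V_dn)/(S_up−S_dn) = (17.5800−0.0000)/(147.5000−86.2500) = 0.2870. V = [p*·17.5800 + (1−p*)·0.0000]/1.01 = 11.3671. B = V − Δ·S = -24.5104.
Root portfolio cost Δ·125+B reproduces V0=11.3671.

(0,0): Delta=0.2870 Bond=-24.5104
V0=11.3671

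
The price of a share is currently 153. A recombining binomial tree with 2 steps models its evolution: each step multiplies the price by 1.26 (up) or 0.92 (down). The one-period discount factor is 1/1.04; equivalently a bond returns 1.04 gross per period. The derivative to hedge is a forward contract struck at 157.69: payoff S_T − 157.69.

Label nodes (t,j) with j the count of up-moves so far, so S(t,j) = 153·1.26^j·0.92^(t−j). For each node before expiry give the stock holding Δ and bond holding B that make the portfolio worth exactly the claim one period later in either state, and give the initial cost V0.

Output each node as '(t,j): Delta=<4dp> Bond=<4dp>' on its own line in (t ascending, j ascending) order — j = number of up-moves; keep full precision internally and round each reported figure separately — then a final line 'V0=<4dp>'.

(0,0): Delta=1.0000 Bond=-145.7933
(1,0): Delta=1.0000 Bond=-151.6250
(1,1): Delta=1.0000 Bond=-151.6250
V0=7.2067

Under the risk-neutral measure, an up-move has probability p* = (R−d)/(u−d) = 0.3529 and values discount at R = 1.04.
Payoff layer (t=2): V(2,0)=-28.1908, V(2,1)=19.6676, V(2,2)=85.2128
(1,0): S=140.7600. Δ = (V_up−V_dn)/(S_up−S_dn) = (19.6676−-28.1908)/(177.3576−129.4992) = 1.0000. V = [p*·19.6676 + (1−p*)·-28.1908]/1.04 = -10.8650. B = V − Δ·S = -151.6250.
(1,1): S=192.7800. Δ = (V_up−V_dn)/(S_up−S_dn) = (85.2128−19.6676)/(242.9028−177.3576) = 1.0000. V = [p*·85.2128 + (1−p*)·19.6676]/1.04 = 41.1550. B = V − Δ·S = -151.6250.
(0,0): S=153.0000. Δ = (V_up−V_dn)/(S_up−S_dn) = (41.1550−-10.8650)/(192.7800−140.7600) = 1.0000. V = [p*·41.1550 + (1−p*)·-10.8650]/1.04 = 7.2067. B = V − Δ·S = -145.7933.
The time-0 hedge costs 7.2067, which is the no-arbitrage price.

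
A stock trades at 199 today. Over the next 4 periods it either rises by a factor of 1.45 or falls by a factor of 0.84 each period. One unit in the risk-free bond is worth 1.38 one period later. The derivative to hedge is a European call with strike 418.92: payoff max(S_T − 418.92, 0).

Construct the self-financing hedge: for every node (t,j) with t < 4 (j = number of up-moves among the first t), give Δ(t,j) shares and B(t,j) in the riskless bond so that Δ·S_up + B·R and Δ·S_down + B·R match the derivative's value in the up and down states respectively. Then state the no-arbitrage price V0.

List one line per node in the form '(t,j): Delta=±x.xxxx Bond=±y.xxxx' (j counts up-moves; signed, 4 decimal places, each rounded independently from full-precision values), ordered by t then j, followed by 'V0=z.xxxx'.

Since d<R<u, set p* = (R−d)/(u−d) = 0.8852; price each node as the discounted p*-expectation of its children.
Terminal payoffs: V(4,0)=0.0000, V(4,1)=0.0000, V(4,2)=0.0000, V(4,3)=90.6882, V(4,4)=460.7607
(3,0): S=117.9481. Δ = (V_up−V_dn)/(S_up−S_dn) = (0.0000−0.0000)/(171.0247−99.0764) = 0.0000. V = [p*·0.0000 + (1−p*)·0.0000]/1.38 = 0.0000. B = V − Δ·S = 0.0000.
(3,1): S=203.6009. Δ = (V_up−V_dn)/(S_up−S_dn) = (0.0000−0.0000)/(295.2213−171.0247) = 0.0000. V = [p*·0.0000 + (1−p*)·0.0000]/1.38 = 0.0000. B = V − Δ·S = 0.0000.
(3,2): S=351.4539. Δ = (V_up−V_dn)/(S_up−S_dn) = (90.6882−0.0000)/(509.6082−295.2213) = 0.4230. V = [p*·90.6882 + (1−p*)·0.0000]/1.38 = 58.1749. B = V − Δ·S = -90.4942.
(3,3): S=606.6764. Δ = (V_up−V_dn)/(S_up−S_dn) = (460.7607−90.6882)/(879.6807−509.6082) = 1.0000. V = [p*·460.7607 + (1−p*)·90.6882]/1.38 = 303.1112. B = V − Δ·S = -303.5652.
(2,0): S=140.4144. Δ = (V_up−V_dn)/(S_up−S_dn) = (0.0000−0.0000)/(203.6009−117.9481) = 0.0000. V = [p*·0.0000 + (1−p*)·0.0000]/1.38 = 0.0000. B = V − Δ·S = 0.0000.
(2,1): S=242.3820. Δ = (V_up−V_dn)/(S_up−S_dn) = (58.1749−0.0000)/(351.4539−203.6009) = 0.3935. V = [p*·58.1749 + (1−p*)·0.0000]/1.38 = 37.3182. B = V − Δ·S = -58.0505.
(2,2): S=418.3975. Δ = (V_up−V_dn)/(S_up−S_dn) = (303.1112−58.1749)/(606.6764−351.4539) = 0.9597. V = [p*·303.1112 + (1−p*)·58.1749]/1.38 = 199.2781. B = V − Δ·S = -202.2568.
(1,0): S=167.1600. Δ = (V_up−V_dn)/(S_up−S_dn) = (37.3182−0.0000)/(242.3820−140.4144) = 0.3660. V = [p*·37.3182 + (1−p*)·0.0000]/1.38 = 23.9389. B = V − Δ·S = -37.2384.
(1,1): S=288.5500. Δ = (V_up−V_dn)/(S_up−S_dn) = (199.2781−37.3182)/(418.3975−242.3820) = 0.9201. V = [p*·199.2781 + (1−p*)·37.3182]/1.38 = 130.9366. B = V − Δ·S = -134.5714.
(0,0): S=199.0000. Δ = (V_up−V_dn)/(S_up−S_dn) = (130.9366−23.9389)/(288.5500−167.1600) = 0.8814. V = [p*·130.9366 + (1−p*)·23.9389]/1.38 = 85.9842. B = V − Δ·S = -89.4218.
Check: Δ(0,0)·S0 + B(0,0) = 85.9842 = V0.

(0,0): Delta=0.8814 Bond=-89.4218
(1,0): Delta=0.3660 Bond=-37.2384
(1,1): Delta=0.9201 Bond=-134.5714
(2,0): Delta=0.0000 Bond=0.0000
(2,1): Delta=0.3935 Bond=-58.0505
(2,2): Delta=0.9597 Bond=-202.2568
(3,0): Delta=0.0000 Bond=0.0000
(3,1): Delta=0.0000 Bond=0.0000
(3,2): Delta=0.4230 Bond=-90.4942
(3,3): Delta=1.0000 Bond=-303.5652
V0=85.9842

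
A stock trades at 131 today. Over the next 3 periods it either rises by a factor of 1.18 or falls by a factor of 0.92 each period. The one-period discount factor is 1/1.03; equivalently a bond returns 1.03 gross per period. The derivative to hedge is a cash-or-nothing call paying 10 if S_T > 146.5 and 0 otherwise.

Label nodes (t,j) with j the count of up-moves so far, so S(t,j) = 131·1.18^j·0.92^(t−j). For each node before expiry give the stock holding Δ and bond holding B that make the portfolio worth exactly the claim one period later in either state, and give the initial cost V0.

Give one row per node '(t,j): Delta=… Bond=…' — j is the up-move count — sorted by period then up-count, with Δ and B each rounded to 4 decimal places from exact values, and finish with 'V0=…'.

(0,0): Delta=0.1351 Bond=-14.1697
(1,0): Delta=0.1311 Bond=-14.1111
(1,1): Delta=0.1394 Bond=-15.2544
(2,0): Delta=0.0000 Bond=0.0000
(2,1): Delta=0.2704 Bond=-34.3540
(2,2): Delta=0.0000 Bond=9.7087
V0=3.5281

The replicating-portfolio and risk-neutral prices coincide; use p* = (1.03−0.92)/(1.18−0.92) = 0.4231 for the latter.
Terminal payoffs: V(3,0)=0.0000, V(3,1)=0.0000, V(3,2)=10.0000, V(3,3)=10.0000
(2,0): S=110.8784. Δ = (V_up−V_dn)/(S_up−S_dn) = (0.0000−0.0000)/(130.8365−102.0081) = 0.0000. V = [p*·0.0000 + (1−p*)·0.0000]/1.03 = 0.0000. B = V − Δ·S = 0.0000.
(2,1): S=142.2136. Δ = (V_up−V_dn)/(S_up−S_dn) = (10.0000−0.0000)/(167.8120−130.8365) = 0.2704. V = [p*·10.0000 + (1−p*)·0.0000]/1.03 = 4.1075. B = V − Δ·S = -34.3540.
(2,2): S=182.4044. Δ = (V_up−V_dn)/(S_up−S_dn) = (10.0000−10.0000)/(215.2372−167.8120) = 0.0000. V = [p*·10.0000 + (1−p*)·10.0000]/1.03 = 9.7087. B = V − Δ·S = 9.7087.
(1,0): S=120.5200. Δ = (V_up−V_dn)/(S_up−S_dn) = (4.1075−0.0000)/(142.2136−110.8784) = 0.1311. V = [p*·4.1075 + (1−p*)·0.0000]/1.03 = 1.6872. B = V − Δ·S = -14.1111.
(1,1): S=154.5800. Δ = (V_up−V_dn)/(S_up−S_dn) = (9.7087−4.1075)/(182.4044−142.2136) = 0.1394. V = [p*·9.7087 + (1−p*)·4.1075]/1.03 = 6.2886. B = V − Δ·S = -15.2544.
(0,0): S=131.0000. Δ = (V_up−V_dn)/(S_up−S_dn) = (6.2886−1.6872)/(154.5800−120.5200) = 0.1351. V = [p*·6.2886 + (1−p*)·1.6872]/1.03 = 3.5281. B = V − Δ·S = -14.1697.
Root portfolio cost Δ·131+B reproduces V0=3.5281.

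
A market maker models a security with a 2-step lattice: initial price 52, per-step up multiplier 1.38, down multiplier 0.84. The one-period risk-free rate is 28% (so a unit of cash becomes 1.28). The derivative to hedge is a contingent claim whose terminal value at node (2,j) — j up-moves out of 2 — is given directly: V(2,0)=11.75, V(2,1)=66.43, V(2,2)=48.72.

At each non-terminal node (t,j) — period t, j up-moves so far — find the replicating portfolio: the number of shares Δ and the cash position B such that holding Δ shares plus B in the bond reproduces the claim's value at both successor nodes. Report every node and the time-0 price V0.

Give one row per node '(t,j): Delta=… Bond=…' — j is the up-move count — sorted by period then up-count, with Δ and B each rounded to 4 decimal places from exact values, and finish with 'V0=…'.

Under the risk-neutral measure, an up-move has probability p* = (R−d)/(u−d) = 0.8148 and values discount at R = 1.28.
Payoff layer (t=2): V(2,0)=11.7500, V(2,1)=66.4300, V(2,2)=48.7200
Node (1,0) S=43.6800: V=(p*·66.4300+(1−p*)·11.7500)/1.28=43.9876; Δ=(66.4300−11.7500)/(60.2784−36.6912)=2.3182; B=V−Δ·S=-57.2717
Node (1,1) S=71.7600: V=(p*·48.7200+(1−p*)·66.4300)/1.28=40.6247; Δ=(48.7200−66.4300)/(99.0288−60.2784)=-0.4570; B=V−Δ·S=73.4210
Node (0,0) S=52.0000: V=(p*·40.6247+(1−p*)·43.9876)/1.28=32.2246; Δ=(40.6247−43.9876)/(71.7600−43.6800)=-0.1198; B=V−Δ·S=38.4521
Each (Δ,B) replicates both successor values, so the strategy is self-financing and V0 is arbitrage-free.

(0,0): Delta=-0.1198 Bond=38.4521
(1,0): Delta=2.3182 Bond=-57.2717
(1,1): Delta=-0.4570 Bond=73.4210
V0=32.2246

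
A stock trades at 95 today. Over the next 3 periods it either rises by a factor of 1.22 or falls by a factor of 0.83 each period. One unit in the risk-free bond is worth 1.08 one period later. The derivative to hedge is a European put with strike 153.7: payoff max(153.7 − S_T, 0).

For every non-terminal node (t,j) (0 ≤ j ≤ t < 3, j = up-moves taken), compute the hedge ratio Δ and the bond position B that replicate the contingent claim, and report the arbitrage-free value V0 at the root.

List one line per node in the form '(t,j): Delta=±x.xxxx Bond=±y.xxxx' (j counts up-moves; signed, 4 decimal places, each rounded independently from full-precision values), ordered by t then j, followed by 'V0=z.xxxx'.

Risk-neutral probability p* = (R−d)/(u−d) = (1.08−0.83)/(1.22−0.83) = 0.6410.
Payoff layer (t=3): V(3,0)=99.3802, V(3,1)=73.8565, V(3,2)=36.3397, V(3,3)=0.0000
Node (2,0) S=65.4455: V=(p*·73.8565+(1−p*)·99.3802)/1.08=76.8693; Δ=(73.8565−99.3802)/(79.8435−54.3198)=-1.0000; B=V−Δ·S=142.3148
Node (2,1) S=96.1970: V=(p*·36.3397+(1−p*)·73.8565)/1.08=46.1178; Δ=(36.3397−73.8565)/(117.3603−79.8435)=-1.0000; B=V−Δ·S=142.3148
Node (2,2) S=141.3980: V=(p*·0.0000+(1−p*)·36.3397)/1.08=12.0787; Δ=(0.0000−36.3397)/(172.5056−117.3603)=-0.6590; B=V−Δ·S=105.2573
Node (1,0) S=78.8500: V=(p*·46.1178+(1−p*)·76.8693)/1.08=52.9230; Δ=(46.1178−76.8693)/(96.1970−65.4455)=-1.0000; B=V−Δ·S=131.7730
Node (1,1) S=115.9000: V=(p*·12.0787+(1−p*)·46.1178)/1.08=22.4980; Δ=(12.0787−46.1178)/(141.3980−96.1970)=-0.7531; B=V−Δ·S=109.7778
Node (0,0) S=95.0000: V=(p*·22.4980+(1−p*)·52.9230)/1.08=30.9443; Δ=(22.4980−52.9230)/(115.9000−78.8500)=-0.8212; B=V−Δ·S=108.9569
Self-financing check: at every node Δ·S+B equals the discounted successor values.

(0,0): Delta=-0.8212 Bond=108.9569
(1,0): Delta=-1.0000 Bond=131.7730
(1,1): Delta=-0.7531 Bond=109.7778
(2,0): Delta=-1.0000 Bond=142.3148
(2,1): Delta=-1.0000 Bond=142.3148
(2,2): Delta=-0.6590 Bond=105.2573
V0=30.9443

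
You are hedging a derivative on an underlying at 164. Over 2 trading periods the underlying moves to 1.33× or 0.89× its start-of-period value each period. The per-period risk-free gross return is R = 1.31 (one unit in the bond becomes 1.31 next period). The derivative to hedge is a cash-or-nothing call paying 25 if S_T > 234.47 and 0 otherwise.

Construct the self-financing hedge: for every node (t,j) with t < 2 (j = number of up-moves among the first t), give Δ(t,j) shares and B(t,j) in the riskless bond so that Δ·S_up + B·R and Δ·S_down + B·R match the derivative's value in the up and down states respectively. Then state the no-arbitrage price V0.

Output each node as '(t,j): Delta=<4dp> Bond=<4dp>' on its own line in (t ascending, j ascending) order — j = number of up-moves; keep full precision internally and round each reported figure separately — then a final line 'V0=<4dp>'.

(0,0): Delta=0.2524 Bond=-28.1275
(1,0): Delta=0.0000 Bond=0.0000
(1,1): Delta=0.2605 Bond=-38.6017
V0=13.2737

Since d<R<u, set p* = (R−d)/(u−d) = 0.9545; price each node as the discounted p*-expectation of its children.
At expiry t=2: V(2,0)=0.0000, V(2,1)=0.0000, V(2,2)=25.0000
(1,0): S=145.9600. Δ = (V_up−V_dn)/(S_up−S_dn) = (0.0000−0.0000)/(194.1268−129.9044) = 0.0000. V = [p*·0.0000 + (1−p*)·0.0000]/1.31 = 0.0000. B = V − Δ·S = 0.0000.
(1,1): S=218.1200. Δ = (V_up−V_dn)/(S_up−S_dn) = (25.0000−0.0000)/(290.0996−194.1268) = 0.2605. V = [p*·25.0000 + (1−p*)·0.0000]/1.31 = 18.2165. B = V − Δ·S = -38.6017.
(0,0): S=164.0000. Δ = (V_up−V_dn)/(S_up−S_dn) = (18.2165−0.0000)/(218.1200−145.9600) = 0.2524. V = [p*·18.2165 + (1−p*)·0.0000]/1.31 = 13.2737. B = V − Δ·S = -28.1275.
Root portfolio cost Δ·164+B reproduces V0=13.2737.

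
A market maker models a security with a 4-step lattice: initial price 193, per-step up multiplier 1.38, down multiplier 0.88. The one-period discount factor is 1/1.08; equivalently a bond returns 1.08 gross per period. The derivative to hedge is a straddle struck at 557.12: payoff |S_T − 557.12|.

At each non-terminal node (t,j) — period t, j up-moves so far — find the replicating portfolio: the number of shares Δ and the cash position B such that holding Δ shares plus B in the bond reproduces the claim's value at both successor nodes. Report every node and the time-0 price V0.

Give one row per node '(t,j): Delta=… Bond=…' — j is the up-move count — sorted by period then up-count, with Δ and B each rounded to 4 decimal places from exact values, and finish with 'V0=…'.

(0,0): Delta=-0.8496 Bond=385.8472
(1,0): Delta=-1.0000 Bond=442.2598
(1,1): Delta=-0.7057 Bond=378.3977
(2,0): Delta=-1.0000 Bond=477.6406
(2,1): Delta=-1.0000 Bond=477.6406
(2,2): Delta=-0.4243 Bond=305.2129
(3,0): Delta=-1.0000 Bond=515.8519
(3,1): Delta=-1.0000 Bond=515.8519
(3,2): Delta=-1.0000 Bond=515.8519
(3,3): Delta=0.1265 Bond=50.2970
V0=221.8754

Risk-neutral probability p* = (R−d)/(u−d) = (1.08−0.88)/(1.38−0.88) = 0.4000.
Payoff layer (t=4): V(4,0)=441.3788, V(4,1)=375.6167, V(4,2)=272.4899, V(4,3)=110.7683, V(4,4)=142.8407
  t=3,j=0: stock 131.5241 → up 181.5033 (V=375.6167), down 115.7412 (V=441.3788). Price 384.3278; hedge Δ=-1.0000, bond B=515.8519.
  t=3,j=1: stock 206.2537 → up 284.6301 (V=272.4899), down 181.5033 (V=375.6167). Price 309.5982; hedge Δ=-1.0000, bond B=515.8519.
  t=3,j=2: stock 323.4433 → up 446.3517 (V=110.7683), down 284.6301 (V=272.4899). Price 192.4086; hedge Δ=-1.0000, bond B=515.8519.
  t=3,j=3: stock 507.2179 → up 699.9607 (V=142.8407), down 446.3517 (V=110.7683). Price 114.4419; hedge Δ=0.1265, bond B=50.2970.
  t=2,j=0: stock 149.4592 → up 206.2537 (V=309.5982), down 131.5241 (V=384.3278). Price 328.1814; hedge Δ=-1.0000, bond B=477.6406.
  t=2,j=1: stock 234.3792 → up 323.4433 (V=192.4086), down 206.2537 (V=309.5982). Price 243.2614; hedge Δ=-1.0000, bond B=477.6406.
  t=2,j=2: stock 367.5492 → up 507.2179 (V=114.4419), down 323.4433 (V=192.4086). Price 149.2795; hedge Δ=-0.4243, bond B=305.2129.
  t=1,j=0: stock 169.8400 → up 234.3792 (V=243.2614), down 149.4592 (V=328.1814). Price 272.4198; hedge Δ=-1.0000, bond B=442.2598.
  t=1,j=1: stock 266.3400 → up 367.5492 (V=149.2795), down 234.3792 (V=243.2614). Price 190.4339; hedge Δ=-0.7057, bond B=378.3977.
  t=0,j=0: stock 193.0000 → up 266.3400 (V=190.4339), down 169.8400 (V=272.4198). Price 221.8754; hedge Δ=-0.8496, bond B=385.8472.
Each (Δ,B) replicates both successor values, so the strategy is self-financing and V0 is arbitrage-free.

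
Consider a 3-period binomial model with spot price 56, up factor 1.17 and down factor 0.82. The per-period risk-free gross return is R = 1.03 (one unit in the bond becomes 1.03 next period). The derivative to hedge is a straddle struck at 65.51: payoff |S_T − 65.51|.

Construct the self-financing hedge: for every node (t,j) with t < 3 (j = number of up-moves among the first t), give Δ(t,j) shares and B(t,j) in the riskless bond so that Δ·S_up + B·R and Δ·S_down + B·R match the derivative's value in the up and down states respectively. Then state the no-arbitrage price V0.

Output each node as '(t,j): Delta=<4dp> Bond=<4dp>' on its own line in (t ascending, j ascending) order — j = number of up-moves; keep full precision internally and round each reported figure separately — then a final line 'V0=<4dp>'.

The replicating-portfolio and risk-neutral prices coincide; use p* = (1.03−0.82)/(1.17−0.82) = 0.6000 for the latter.
Terminal values V(3,·): V(3,0)=34.6334, V(3,1)=21.4544, V(3,2)=2.6501, V(3,3)=24.1803
Node (2,0) S=37.6544: V=(p*·21.4544+(1−p*)·34.6334)/1.03=25.9475; Δ=(21.4544−34.6334)/(44.0556−30.8766)=-1.0000; B=V−Δ·S=63.6019
Node (2,1) S=53.7264: V=(p*·2.6501+(1−p*)·21.4544)/1.03=9.8755; Δ=(2.6501−21.4544)/(62.8599−44.0556)=-1.0000; B=V−Δ·S=63.6019
Node (2,2) S=76.6584: V=(p*·24.1803+(1−p*)·2.6501)/1.03=15.1148; Δ=(24.1803−2.6501)/(89.6903−62.8599)=0.8025; B=V−Δ·S=-46.4001
Node (1,0) S=45.9200: V=(p*·9.8755+(1−p*)·25.9475)/1.03=15.8295; Δ=(9.8755−25.9475)/(53.7264−37.6544)=-1.0000; B=V−Δ·S=61.7495
Node (1,1) S=65.5200: V=(p*·15.1148+(1−p*)·9.8755)/1.03=12.6399; Δ=(15.1148−9.8755)/(76.6584−53.7264)=0.2285; B=V−Δ·S=-2.3294
Node (0,0) S=56.0000: V=(p*·12.6399+(1−p*)·15.8295)/1.03=13.5104; Δ=(12.6399−15.8295)/(65.5200−45.9200)=-0.1627; B=V−Δ·S=22.6234
The time-0 hedge costs 13.5104, which is the no-arbitrage price.

(0,0): Delta=-0.1627 Bond=22.6234
(1,0): Delta=-1.0000 Bond=61.7495
(1,1): Delta=0.2285 Bond=-2.3294
(2,0): Delta=-1.0000 Bond=63.6019
(2,1): Delta=-1.0000 Bond=63.6019
(2,2): Delta=0.8025 Bond=-46.4001
V0=13.5104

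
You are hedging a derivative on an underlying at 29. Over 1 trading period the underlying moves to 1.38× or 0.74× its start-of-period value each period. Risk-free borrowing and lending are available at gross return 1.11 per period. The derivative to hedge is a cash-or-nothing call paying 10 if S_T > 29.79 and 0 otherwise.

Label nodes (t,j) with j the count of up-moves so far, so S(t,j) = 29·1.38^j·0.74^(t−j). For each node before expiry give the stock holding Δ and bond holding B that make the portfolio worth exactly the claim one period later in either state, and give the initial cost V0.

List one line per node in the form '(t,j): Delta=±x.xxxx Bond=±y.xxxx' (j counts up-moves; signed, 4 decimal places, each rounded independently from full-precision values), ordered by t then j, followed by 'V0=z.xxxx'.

Under the risk-neutral measure, an up-move has probability p* = (R−d)/(u−d) = 0.5781 and values discount at R = 1.11.
At expiry t=1: V(1,0)=0.0000, V(1,1)=10.0000
Node (0,0) S=29.0000: V=(p*·10.0000+(1−p*)·0.0000)/1.11=5.2083; Δ=(10.0000−0.0000)/(40.0200−21.4600)=0.5388; B=V−Δ·S=-10.4167
The time-0 hedge costs 5.2083, which is the no-arbitrage price.

(0,0): Delta=0.5388 Bond=-10.4167
V0=5.2083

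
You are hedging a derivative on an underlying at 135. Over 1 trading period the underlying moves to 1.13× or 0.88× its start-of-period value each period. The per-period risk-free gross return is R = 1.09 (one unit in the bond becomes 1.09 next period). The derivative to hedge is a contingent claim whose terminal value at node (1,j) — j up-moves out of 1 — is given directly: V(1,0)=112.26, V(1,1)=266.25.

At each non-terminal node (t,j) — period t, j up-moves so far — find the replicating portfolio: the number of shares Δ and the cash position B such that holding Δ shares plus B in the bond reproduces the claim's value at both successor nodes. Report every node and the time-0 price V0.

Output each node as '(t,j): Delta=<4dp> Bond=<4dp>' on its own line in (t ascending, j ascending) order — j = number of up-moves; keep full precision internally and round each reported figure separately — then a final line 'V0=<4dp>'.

(0,0): Delta=4.5627 Bond=-394.2980
V0=221.6620

Under the risk-neutral measure, an up-move has probability p* = (R−d)/(u−d) = 0.8400 and values discount at R = 1.09.
Terminal values V(1,·): V(1,0)=112.2600, V(1,1)=266.2500
(0,0): S=135.0000. Δ = (V_up−V_dn)/(S_up−S_dn) = (266.2500−112.2600)/(152.5500−118.8000) = 4.5627. V = [p*·266.2500 + (1−p*)·112.2600]/1.09 = 221.6620. B = V − Δ·S = -394.2980.
Root portfolio cost Δ·135+B reproduces V0=221.6620.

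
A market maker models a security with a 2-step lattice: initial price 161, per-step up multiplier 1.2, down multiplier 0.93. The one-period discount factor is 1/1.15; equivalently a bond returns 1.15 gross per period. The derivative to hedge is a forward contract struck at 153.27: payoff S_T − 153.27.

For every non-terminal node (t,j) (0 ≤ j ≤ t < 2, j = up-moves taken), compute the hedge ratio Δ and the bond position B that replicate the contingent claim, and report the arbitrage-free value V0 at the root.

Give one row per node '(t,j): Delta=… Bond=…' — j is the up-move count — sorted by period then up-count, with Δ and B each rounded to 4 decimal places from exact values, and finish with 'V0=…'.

(0,0): Delta=1.0000 Bond=-115.8941
(1,0): Delta=1.0000 Bond=-133.2783
(1,1): Delta=1.0000 Bond=-133.2783
V0=45.1059

Risk-neutral probability p* = (R−d)/(u−d) = (1.15−0.93)/(1.2−0.93) = 0.8148.
Payoff layer (t=2): V(2,0)=-14.0211, V(2,1)=26.4060, V(2,2)=78.5700
Node (1,0) S=149.7300: V=(p*·26.4060+(1−p*)·-14.0211)/1.15=16.4517; Δ=(26.4060−-14.0211)/(179.6760−139.2489)=1.0000; B=V−Δ·S=-133.2783
Node (1,1) S=193.2000: V=(p*·78.5700+(1−p*)·26.4060)/1.15=59.9217; Δ=(78.5700−26.4060)/(231.8400−179.6760)=1.0000; B=V−Δ·S=-133.2783
Node (0,0) S=161.0000: V=(p*·59.9217+(1−p*)·16.4517)/1.15=45.1059; Δ=(59.9217−16.4517)/(193.2000−149.7300)=1.0000; B=V−Δ·S=-115.8941
Check: Δ(0,0)·S0 + B(0,0) = 45.1059 = V0.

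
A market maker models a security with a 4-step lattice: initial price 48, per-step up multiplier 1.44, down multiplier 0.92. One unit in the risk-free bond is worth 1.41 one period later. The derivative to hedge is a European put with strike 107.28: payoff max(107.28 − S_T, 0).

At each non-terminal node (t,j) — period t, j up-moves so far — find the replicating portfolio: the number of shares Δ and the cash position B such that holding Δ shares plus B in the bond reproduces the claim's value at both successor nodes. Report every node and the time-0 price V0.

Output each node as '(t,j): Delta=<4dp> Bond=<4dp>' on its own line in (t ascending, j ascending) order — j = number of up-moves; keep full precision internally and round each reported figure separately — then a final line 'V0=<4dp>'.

Under the risk-neutral measure, an up-move has probability p* = (R−d)/(u−d) = 0.9423 and values discount at R = 1.41.
At expiry t=4: V(4,0)=72.8931, V(4,1)=53.4571, V(4,2)=23.0354, V(4,3)=0.0000, V(4,4)=0.0000
(3,0): S=37.3770. Δ = (V_up−V_dn)/(S_up−S_dn) = (53.4571−72.8931)/(53.8229−34.3869) = -1.0000. V = [p*·53.4571 + (1−p*)·72.8931]/1.41 = 38.7081. B = V − Δ·S = 76.0851.
(3,1): S=58.5032. Δ = (V_up−V_dn)/(S_up−S_dn) = (23.0354−53.4571)/(84.2446−53.8229) = -1.0000. V = [p*·23.0354 + (1−p*)·53.4571]/1.41 = 17.5819. B = V − Δ·S = 76.0851.
(3,2): S=91.5702. Δ = (V_up−V_dn)/(S_up−S_dn) = (0.0000−23.0354)/(131.8611−84.2446) = -0.4838. V = [p*·0.0000 + (1−p*)·23.0354]/1.41 = 0.9425. B = V − Δ·S = 45.2414.
(3,3): S=143.3272. Δ = (V_up−V_dn)/(S_up−S_dn) = (0.0000−0.0000)/(206.3912−131.8611) = 0.0000. V = [p*·0.0000 + (1−p*)·0.0000]/1.41 = 0.0000. B = V − Δ·S = 0.0000.
(2,0): S=40.6272. Δ = (V_up−V_dn)/(S_up−S_dn) = (17.5819−38.7081)/(58.5032−37.3770) = -1.0000. V = [p*·17.5819 + (1−p*)·38.7081]/1.41 = 13.3339. B = V − Δ·S = 53.9611.
(2,1): S=63.5904. Δ = (V_up−V_dn)/(S_up−S_dn) = (0.9425−17.5819)/(91.5702−58.5032) = -0.5032. V = [p*·0.9425 + (1−p*)·17.5819]/1.41 = 1.3493. B = V − Δ·S = 33.3481.
(2,2): S=99.5328. Δ = (V_up−V_dn)/(S_up−S_dn) = (0.0000−0.9425)/(143.3272−91.5702) = -0.0182. V = [p*·0.0000 + (1−p*)·0.9425]/1.41 = 0.0386. B = V − Δ·S = 1.8511.
(1,0): S=44.1600. Δ = (V_up−V_dn)/(S_up−S_dn) = (1.3493−13.3339)/(63.5904−40.6272) = -0.5219. V = [p*·1.3493 + (1−p*)·13.3339]/1.41 = 1.4473. B = V − Δ·S = 24.4946.
(1,1): S=69.1200. Δ = (V_up−V_dn)/(S_up−S_dn) = (0.0386−1.3493)/(99.5328−63.5904) = -0.0365. V = [p*·0.0386 + (1−p*)·1.3493]/1.41 = 0.0810. B = V − Δ·S = 2.6016.
(0,0): S=48.0000. Δ = (V_up−V_dn)/(S_up−S_dn) = (0.0810−1.4473)/(69.1200−44.1600) = -0.0547. V = [p*·0.0810 + (1−p*)·1.4473]/1.41 = 0.1133. B = V − Δ·S = 2.7409.
The time-0 hedge costs 0.1133, which is the no-arbitrage price.

(0,0): Delta=-0.0547 Bond=2.7409
(1,0): Delta=-0.5219 Bond=24.4946
(1,1): Delta=-0.0365 Bond=2.6016
(2,0): Delta=-1.0000 Bond=53.9611
(2,1): Delta=-0.5032 Bond=33.3481
(2,2): Delta=-0.0182 Bond=1.8511
(3,0): Delta=-1.0000 Bond=76.0851
(3,1): Delta=-1.0000 Bond=76.0851
(3,2): Delta=-0.4838 Bond=45.2414
(3,3): Delta=0.0000 Bond=0.0000
V0=0.1133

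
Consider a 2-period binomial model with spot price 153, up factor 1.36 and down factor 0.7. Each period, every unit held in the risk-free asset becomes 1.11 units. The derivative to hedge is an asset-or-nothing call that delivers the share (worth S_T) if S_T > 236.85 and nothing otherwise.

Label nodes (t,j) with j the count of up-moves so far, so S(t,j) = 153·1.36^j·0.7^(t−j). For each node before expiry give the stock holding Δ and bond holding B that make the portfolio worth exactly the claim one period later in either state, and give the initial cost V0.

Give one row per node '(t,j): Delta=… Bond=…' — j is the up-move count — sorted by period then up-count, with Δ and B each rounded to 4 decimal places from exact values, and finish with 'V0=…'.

Since d<R<u, set p* = (R−d)/(u−d) = 0.6212; price each node as the discounted p*-expectation of its children.
Terminal values V(2,·): V(2,0)=0.0000, V(2,1)=0.0000, V(2,2)=282.9888
(1,0): S=107.1000. Δ = (V_up−V_dn)/(S_up−S_dn) = (0.0000−0.0000)/(145.6560−74.9700) = 0.0000. V = [p*·0.0000 + (1−p*)·0.0000]/1.11 = 0.0000. B = V − Δ·S = 0.0000.
(1,1): S=208.0800. Δ = (V_up−V_dn)/(S_up−S_dn) = (282.9888−0.0000)/(282.9888−145.6560) = 2.0606. V = [p*·282.9888 + (1−p*)·0.0000]/1.11 = 158.3748. B = V − Δ·S = -270.3961.
(0,0): S=153.0000. Δ = (V_up−V_dn)/(S_up−S_dn) = (158.3748−0.0000)/(208.0800−107.1000) = 1.5684. V = [p*·158.3748 + (1−p*)·0.0000]/1.11 = 88.6346. B = V − Δ·S = -151.3273.
Each (Δ,B) replicates both successor values, so the strategy is self-financing and V0 is arbitrage-free.

(0,0): Delta=1.5684 Bond=-151.3273
(1,0): Delta=0.0000 Bond=0.0000
(1,1): Delta=2.0606 Bond=-270.3961
V0=88.6346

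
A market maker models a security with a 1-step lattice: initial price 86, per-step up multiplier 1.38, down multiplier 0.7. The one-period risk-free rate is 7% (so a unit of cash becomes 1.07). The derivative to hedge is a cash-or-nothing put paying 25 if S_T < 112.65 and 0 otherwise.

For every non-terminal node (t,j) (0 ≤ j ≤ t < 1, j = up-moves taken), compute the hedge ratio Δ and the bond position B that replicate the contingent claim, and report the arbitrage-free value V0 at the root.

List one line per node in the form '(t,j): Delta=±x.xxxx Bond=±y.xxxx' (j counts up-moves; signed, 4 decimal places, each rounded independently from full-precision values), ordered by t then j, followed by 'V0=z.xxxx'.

The replicating-portfolio and risk-neutral prices coincide; use p* = (1.07−0.7)/(1.38−0.7) = 0.5441 for the latter.
Terminal values V(1,·): V(1,0)=25.0000, V(1,1)=0.0000
(0,0): S=86.0000. Δ = (V_up−V_dn)/(S_up−S_dn) = (0.0000−25.0000)/(118.6800−60.2000) = -0.4275. V = [p*·0.0000 + (1−p*)·25.0000]/1.07 = 10.6515. B = V − Δ·S = 47.4162.
Self-financing check: at every node Δ·S+B equals the discounted successor values.

(0,0): Delta=-0.4275 Bond=47.4162
V0=10.6515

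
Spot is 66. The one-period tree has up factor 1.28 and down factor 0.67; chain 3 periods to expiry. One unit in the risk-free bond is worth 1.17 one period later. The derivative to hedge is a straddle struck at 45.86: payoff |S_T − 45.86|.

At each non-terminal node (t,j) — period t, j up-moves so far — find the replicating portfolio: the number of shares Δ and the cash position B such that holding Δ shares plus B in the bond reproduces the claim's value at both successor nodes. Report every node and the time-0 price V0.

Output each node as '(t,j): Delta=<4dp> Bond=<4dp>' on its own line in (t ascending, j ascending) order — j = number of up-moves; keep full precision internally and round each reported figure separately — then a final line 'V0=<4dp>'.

(0,0): Delta=0.8935 Bond=-20.6234
(1,0): Delta=0.3812 Bond=-1.4740
(1,1): Delta=0.9525 Bond=-29.1135
(2,0): Delta=-1.0000 Bond=39.1966
(2,1): Delta=0.5402 Bond=-10.7273
(2,2): Delta=1.0000 Bond=-39.1966
V0=38.3493

The replicating-portfolio and risk-neutral prices coincide; use p* = (1.17−0.67)/(1.28−0.67) = 0.8197 for the latter.
Payoff layer (t=3): V(3,0)=26.0096, V(3,1)=7.9369, V(3,2)=26.5900, V(3,3)=92.5520
Node (2,0) S=29.6274: V=(p*·7.9369+(1−p*)·26.0096)/1.17=9.5692; Δ=(7.9369−26.0096)/(37.9231−19.8504)=-1.0000; B=V−Δ·S=39.1966
Node (2,1) S=56.6016: V=(p*·26.5900+(1−p*)·7.9369)/1.17=19.8516; Δ=(26.5900−7.9369)/(72.4500−37.9231)=0.5402; B=V−Δ·S=-10.7273
Node (2,2) S=108.1344: V=(p*·92.5520+(1−p*)·26.5900)/1.17=68.9378; Δ=(92.5520−26.5900)/(138.4120−72.4500)=1.0000; B=V−Δ·S=-39.1966
Node (1,0) S=44.2200: V=(p*·19.8516+(1−p*)·9.5692)/1.17=15.3824; Δ=(19.8516−9.5692)/(56.6016−29.6274)=0.3812; B=V−Δ·S=-1.4740
Node (1,1) S=84.4800: V=(p*·68.9378+(1−p*)·19.8516)/1.17=51.3557; Δ=(68.9378−19.8516)/(108.1344−56.6016)=0.9525; B=V−Δ·S=-29.1135
Node (0,0) S=66.0000: V=(p*·51.3557+(1−p*)·15.3824)/1.17=38.3493; Δ=(51.3557−15.3824)/(84.4800−44.2200)=0.8935; B=V−Δ·S=-20.6234
Self-financing check: at every node Δ·S+B equals the discounted successor values.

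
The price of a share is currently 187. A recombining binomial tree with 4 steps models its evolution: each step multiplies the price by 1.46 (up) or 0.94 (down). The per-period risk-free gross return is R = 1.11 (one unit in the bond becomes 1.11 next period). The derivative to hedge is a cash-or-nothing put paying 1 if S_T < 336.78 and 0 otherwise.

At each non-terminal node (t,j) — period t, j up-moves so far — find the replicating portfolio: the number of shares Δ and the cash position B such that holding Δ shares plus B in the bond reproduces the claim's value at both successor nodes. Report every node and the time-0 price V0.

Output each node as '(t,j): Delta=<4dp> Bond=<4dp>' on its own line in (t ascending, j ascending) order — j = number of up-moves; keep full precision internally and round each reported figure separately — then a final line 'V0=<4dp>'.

(0,0): Delta=-0.0033 Bond=1.0226
(1,0): Delta=-0.0039 Bond=1.2347
(1,1): Delta=-0.0026 Bond=0.9301
(2,0): Delta=-0.0034 Bond=1.2913
(2,1): Delta=-0.0045 Bond=1.5338
(2,2): Delta=0.0000 Bond=0.0000
(3,0): Delta=0.0000 Bond=0.9009
(3,1): Delta=-0.0080 Bond=2.5295
(3,2): Delta=0.0000 Bond=0.0000
(3,3): Delta=0.0000 Bond=0.0000
V0=0.3979

Risk-neutral probability p* = (R−d)/(u−d) = (1.11−0.94)/(1.46−0.94) = 0.3269.
Payoff layer (t=4): V(4,0)=1.0000, V(4,1)=1.0000, V(4,2)=0.0000, V(4,3)=0.0000, V(4,4)=0.0000
Node (3,0) S=155.3192: V=(p*·1.0000+(1−p*)·1.0000)/1.11=0.9009; Δ=(1.0000−1.0000)/(226.7660−146.0001)=0.0000; B=V−Δ·S=0.9009
Node (3,1) S=241.2405: V=(p*·0.0000+(1−p*)·1.0000)/1.11=0.6064; Δ=(0.0000−1.0000)/(352.2111−226.7660)=-0.0080; B=V−Δ·S=2.5295
Node (3,2) S=374.6926: V=(p*·0.0000+(1−p*)·0.0000)/1.11=0.0000; Δ=(0.0000−0.0000)/(547.0513−352.2111)=0.0000; B=V−Δ·S=0.0000
Node (3,3) S=581.9694: V=(p*·0.0000+(1−p*)·0.0000)/1.11=0.0000; Δ=(0.0000−0.0000)/(849.6754−547.0513)=0.0000; B=V−Δ·S=0.0000
Node (2,0) S=165.2332: V=(p*·0.6064+(1−p*)·0.9009)/1.11=0.7249; Δ=(0.6064−0.9009)/(241.2405−155.3192)=-0.0034; B=V−Δ·S=1.2913
Node (2,1) S=256.6388: V=(p*·0.0000+(1−p*)·0.6064)/1.11=0.3677; Δ=(0.0000−0.6064)/(374.6926−241.2405)=-0.0045; B=V−Δ·S=1.5338
Node (2,2) S=398.6092: V=(p*·0.0000+(1−p*)·0.0000)/1.11=0.0000; Δ=(0.0000−0.0000)/(581.9694−374.6926)=0.0000; B=V−Δ·S=0.0000
Node (1,0) S=175.7800: V=(p*·0.3677+(1−p*)·0.7249)/1.11=0.5478; Δ=(0.3677−0.7249)/(256.6388−165.2332)=-0.0039; B=V−Δ·S=1.2347
Node (1,1) S=273.0200: V=(p*·0.0000+(1−p*)·0.3677)/1.11=0.2230; Δ=(0.0000−0.3677)/(398.6092−256.6388)=-0.0026; B=V−Δ·S=0.9301
Node (0,0) S=187.0000: V=(p*·0.2230+(1−p*)·0.5478)/1.11=0.3979; Δ=(0.2230−0.5478)/(273.0200−175.7800)=-0.0033; B=V−Δ·S=1.0226
Check: Δ(0,0)·S0 + B(0,0) = 0.3979 = V0.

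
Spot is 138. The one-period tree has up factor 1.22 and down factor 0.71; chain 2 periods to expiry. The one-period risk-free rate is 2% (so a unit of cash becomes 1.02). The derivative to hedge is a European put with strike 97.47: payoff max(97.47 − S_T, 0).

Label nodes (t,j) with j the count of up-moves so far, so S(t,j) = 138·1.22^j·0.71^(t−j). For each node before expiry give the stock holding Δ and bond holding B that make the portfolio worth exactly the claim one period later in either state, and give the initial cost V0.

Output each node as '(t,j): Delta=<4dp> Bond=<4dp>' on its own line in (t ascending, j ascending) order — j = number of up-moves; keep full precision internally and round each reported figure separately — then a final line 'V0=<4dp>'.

(0,0): Delta=-0.1524 Bond=25.1605
(1,0): Delta=-0.5584 Bond=65.4424
(1,1): Delta=0.0000 Bond=0.0000
V0=4.1247

No-arbitrage ⇒ martingale measure with p* = (R−d)/(u−d) = 0.6078.
Payoff layer (t=2): V(2,0)=27.9042, V(2,1)=0.0000, V(2,2)=0.0000
  t=1,j=0: stock 97.9800 → up 119.5356 (V=0.0000), down 69.5658 (V=27.9042). Price 10.7283; hedge Δ=-0.5584, bond B=65.4424.
  t=1,j=1: stock 168.3600 → up 205.3992 (V=0.0000), down 119.5356 (V=0.0000). Price 0.0000; hedge Δ=0.0000, bond B=0.0000.
  t=0,j=0: stock 138.0000 → up 168.3600 (V=0.0000), down 97.9800 (V=10.7283). Price 4.1247; hedge Δ=-0.1524, bond B=25.1605.
Self-financing check: at every node Δ·S+B equals the discounted successor values.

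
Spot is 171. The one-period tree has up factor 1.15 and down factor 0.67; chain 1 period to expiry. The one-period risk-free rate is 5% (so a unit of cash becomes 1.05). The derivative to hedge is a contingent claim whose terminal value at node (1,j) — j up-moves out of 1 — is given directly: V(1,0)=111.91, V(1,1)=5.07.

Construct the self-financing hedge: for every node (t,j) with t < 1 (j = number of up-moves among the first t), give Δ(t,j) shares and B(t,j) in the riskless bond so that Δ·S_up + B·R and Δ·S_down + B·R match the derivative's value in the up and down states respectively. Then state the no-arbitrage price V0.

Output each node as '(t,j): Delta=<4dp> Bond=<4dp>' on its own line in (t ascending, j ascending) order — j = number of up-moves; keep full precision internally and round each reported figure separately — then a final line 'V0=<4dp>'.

Under the risk-neutral measure, an up-move has probability p* = (R−d)/(u−d) = 0.7917 and values discount at R = 1.05.
At expiry t=1: V(1,0)=111.9100, V(1,1)=5.0700
Node (0,0) S=171.0000: V=(p*·5.0700+(1−p*)·111.9100)/1.05=26.0270; Δ=(5.0700−111.9100)/(196.6500−114.5700)=-1.3017; B=V−Δ·S=248.6103
Root portfolio cost Δ·171+B reproduces V0=26.0270.

(0,0): Delta=-1.3017 Bond=248.6103
V0=26.0270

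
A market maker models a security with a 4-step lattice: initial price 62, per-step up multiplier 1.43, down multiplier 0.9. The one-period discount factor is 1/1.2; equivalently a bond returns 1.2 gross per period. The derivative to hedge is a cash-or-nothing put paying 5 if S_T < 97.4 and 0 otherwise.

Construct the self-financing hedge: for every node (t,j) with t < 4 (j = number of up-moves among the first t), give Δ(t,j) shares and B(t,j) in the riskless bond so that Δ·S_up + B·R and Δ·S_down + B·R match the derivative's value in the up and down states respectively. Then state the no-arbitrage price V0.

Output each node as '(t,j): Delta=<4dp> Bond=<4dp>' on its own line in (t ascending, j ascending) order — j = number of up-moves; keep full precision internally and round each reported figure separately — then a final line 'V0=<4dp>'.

Risk-neutral probability p* = (R−d)/(u−d) = (1.2−0.9)/(1.43−0.9) = 0.5660.
At expiry t=4: V(4,0)=5.0000, V(4,1)=5.0000, V(4,2)=0.0000, V(4,3)=0.0000, V(4,4)=0.0000
Node (3,0) S=45.1980: V=(p*·5.0000+(1−p*)·5.0000)/1.2=4.1667; Δ=(5.0000−5.0000)/(64.6331−40.6782)=0.0000; B=V−Δ·S=4.1667
Node (3,1) S=71.8146: V=(p*·0.0000+(1−p*)·5.0000)/1.2=1.8082; Δ=(0.0000−5.0000)/(102.6949−64.6331)=-0.1314; B=V−Δ·S=11.2421
Node (3,2) S=114.1054: V=(p*·0.0000+(1−p*)·0.0000)/1.2=0.0000; Δ=(0.0000−0.0000)/(163.1708−102.6949)=0.0000; B=V−Δ·S=0.0000
Node (3,3) S=181.3008: V=(p*·0.0000+(1−p*)·0.0000)/1.2=0.0000; Δ=(0.0000−0.0000)/(259.2602−163.1708)=0.0000; B=V−Δ·S=0.0000
Node (2,0) S=50.2200: V=(p*·1.8082+(1−p*)·4.1667)/1.2=2.3597; Δ=(1.8082−4.1667)/(71.8146−45.1980)=-0.0886; B=V−Δ·S=6.8097
Node (2,1) S=79.7940: V=(p*·0.0000+(1−p*)·1.8082)/1.2=0.6539; Δ=(0.0000−1.8082)/(114.1054−71.8146)=-0.0428; B=V−Δ·S=4.0656
Node (2,2) S=126.7838: V=(p*·0.0000+(1−p*)·0.0000)/1.2=0.0000; Δ=(0.0000−0.0000)/(181.3008−114.1054)=0.0000; B=V−Δ·S=0.0000
Node (1,0) S=55.8000: V=(p*·0.6539+(1−p*)·2.3597)/1.2=1.1618; Δ=(0.6539−2.3597)/(79.7940−50.2200)=-0.0577; B=V−Δ·S=4.3803
Node (1,1) S=88.6600: V=(p*·0.0000+(1−p*)·0.6539)/1.2=0.2365; Δ=(0.0000−0.6539)/(126.7838−79.7940)=-0.0139; B=V−Δ·S=1.4702
Node (0,0) S=62.0000: V=(p*·0.2365+(1−p*)·1.1618)/1.2=0.5317; Δ=(0.2365−1.1618)/(88.6600−55.8000)=-0.0282; B=V−Δ·S=2.2776
Each (Δ,B) replicates both successor values, so the strategy is self-financing and V0 is arbitrage-free.

(0,0): Delta=-0.0282 Bond=2.2776
(1,0): Delta=-0.0577 Bond=4.3803
(1,1): Delta=-0.0139 Bond=1.4702
(2,0): Delta=-0.0886 Bond=6.8097
(2,1): Delta=-0.0428 Bond=4.0656
(2,2): Delta=0.0000 Bond=0.0000
(3,0): Delta=0.0000 Bond=4.1667
(3,1): Delta=-0.1314 Bond=11.2421
(3,2): Delta=0.0000 Bond=0.0000
(3,3): Delta=0.0000 Bond=0.0000
V0=0.5317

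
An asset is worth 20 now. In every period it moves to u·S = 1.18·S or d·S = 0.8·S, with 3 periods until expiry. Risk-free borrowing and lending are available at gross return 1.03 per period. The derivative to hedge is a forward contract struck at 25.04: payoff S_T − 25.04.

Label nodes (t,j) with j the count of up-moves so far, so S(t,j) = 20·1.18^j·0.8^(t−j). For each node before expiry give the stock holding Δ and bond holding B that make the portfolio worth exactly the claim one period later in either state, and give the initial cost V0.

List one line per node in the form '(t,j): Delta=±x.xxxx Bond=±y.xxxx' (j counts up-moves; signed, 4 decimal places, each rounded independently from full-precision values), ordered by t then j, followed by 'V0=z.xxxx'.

Risk-neutral probability p* = (R−d)/(u−d) = (1.03−0.8)/(1.18−0.8) = 0.6053.
Payoff layer (t=3): V(3,0)=-14.8000, V(3,1)=-9.9360, V(3,2)=-2.7616, V(3,3)=7.8206
(2,0): S=12.8000. Δ = (V_up−V_dn)/(S_up−S_dn) = (-9.9360−-14.8000)/(15.1040−10.2400) = 1.0000. V = [p*·-9.9360 + (1−p*)·-14.8000]/1.03 = -11.5107. B = V − Δ·S = -24.3107.
(2,1): S=18.8800. Δ = (V_up−V_dn)/(S_up−S_dn) = (-2.7616−-9.9360)/(22.2784−15.1040) = 1.0000. V = [p*·-2.7616 + (1−p*)·-9.9360]/1.03 = -5.4307. B = V − Δ·S = -24.3107.
(2,2): S=27.8480. Δ = (V_up−V_dn)/(S_up−S_dn) = (7.8206−-2.7616)/(32.8606−22.2784) = 1.0000. V = [p*·7.8206 + (1−p*)·-2.7616]/1.03 = 3.5373. B = V − Δ·S = -24.3107.
(1,0): S=16.0000. Δ = (V_up−V_dn)/(S_up−S_dn) = (-5.4307−-11.5107)/(18.8800−12.8000) = 1.0000. V = [p*·-5.4307 + (1−p*)·-11.5107]/1.03 = -7.6026. B = V − Δ·S = -23.6026.
(1,1): S=23.6000. Δ = (V_up−V_dn)/(S_up−S_dn) = (3.5373−-5.4307)/(27.8480−18.8800) = 1.0000. V = [p*·3.5373 + (1−p*)·-5.4307]/1.03 = -0.0026. B = V − Δ·S = -23.6026.
(0,0): S=20.0000. Δ = (V_up−V_dn)/(S_up−S_dn) = (-0.0026−-7.6026)/(23.6000−16.0000) = 1.0000. V = [p*·-0.0026 + (1−p*)·-7.6026]/1.03 = -2.9151. B = V − Δ·S = -22.9151.
Self-financing check: at every node Δ·S+B equals the discounted successor values.

(0,0): Delta=1.0000 Bond=-22.9151
(1,0): Delta=1.0000 Bond=-23.6026
(1,1): Delta=1.0000 Bond=-23.6026
(2,0): Delta=1.0000 Bond=-24.3107
(2,1): Delta=1.0000 Bond=-24.3107
(2,2): Delta=1.0000 Bond=-24.3107
V0=-2.9151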